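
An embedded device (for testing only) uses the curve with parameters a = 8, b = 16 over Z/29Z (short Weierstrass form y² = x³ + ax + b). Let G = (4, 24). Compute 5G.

(23, 19)

Double-and-add on 5 = (101)₂. Start with G = (4, 24) for the leading 1-bit.
double: tangent at (4, 24): λ = (3·4² + 8)/(2·24) ≡ 27/19. 19⁻¹ ≡ 26 (mod 29), so λ ≡ 27·26 ≡ 6.
  x = λ² - 4 - 4 = 36 - 8 ≡ 28; y = λ·(4 - 28) - 24 ≡ 6. → (28, 6)
double: tangent at (28, 6): λ = (3·28² + 8)/(2·6) ≡ 11/12. 12⁻¹ ≡ 17 (mod 29), so λ ≡ 11·17 ≡ 13.
  x = λ² - 28 - 28 = 169 - 56 ≡ 26; y = λ·(28 - 26) - 6 ≡ 20. → (26, 20)
add G: (26, 20) + (4, 24). λ = (24 - 20)/(4 - 26) ≡ 4/7 mod 29. 7⁻¹ ≡ 25 (mod 29), so λ ≡ 13.
  x = λ² - 26 - 4 = 169 - 30 ≡ 23; y = λ·(26 - 23) - 20 ≡ 19. → (23, 19)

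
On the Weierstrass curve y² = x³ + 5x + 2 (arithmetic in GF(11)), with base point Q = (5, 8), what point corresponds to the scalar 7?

Double-and-add on 7 = (111)₂. Start with Q = (5, 8) for the leading 1-bit.
double: tangent at (5, 8): λ = (3·5² + 5)/(2·8) ≡ 3/5. 5⁻¹ ≡ 9 (mod 11), so λ ≡ 3·9 ≡ 5.
  x = λ² - 5 - 5 = 25 - 10 ≡ 4; y = λ·(5 - 4) - 8 ≡ 8. → (4, 8)
add Q: (4, 8) + (5, 8). λ = (8 - 8)/(5 - 4) ≡ 0/1 mod 11. 1⁻¹ ≡ 1 (mod 11), so λ ≡ 0.
  x = λ² - 4 - 5 = 0 - 9 ≡ 2; y = λ·(4 - 2) - 8 ≡ 3. → (2, 3)
double: tangent at (2, 3): λ = (3·2² + 5)/(2·3) ≡ 6/6. 6⁻¹ ≡ 2 (mod 11) since 6·2 = 12 ≡ 1, so λ ≡ 6·2 ≡ 1.
  x = λ² - 2 - 2 = 1 - 4 ≡ 8; y = λ·(2 - 8) - 3 ≡ 2. → (8, 2)
add Q: (8, 2) + (5, 8). λ = (8 - 2)/(5 - 8) ≡ 6/8 mod 11. 8⁻¹ ≡ 7 (mod 11), so λ ≡ 9.
  x = λ² - 8 - 5 = 81 - 13 ≡ 2; y = λ·(8 - 2) - 2 ≡ 8. → (2, 8)

(2, 8)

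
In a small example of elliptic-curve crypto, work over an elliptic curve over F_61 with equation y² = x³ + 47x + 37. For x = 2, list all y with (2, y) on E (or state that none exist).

x³ + 47x + 37 = 139 ≡ 17 (mod 61).
17 is a non-residue mod 61; no y exists.

none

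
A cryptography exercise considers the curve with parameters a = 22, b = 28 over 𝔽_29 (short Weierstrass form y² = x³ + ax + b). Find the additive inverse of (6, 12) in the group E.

(6, 17)

-(6, 12) = (6, -12 mod 29) = (6, 17).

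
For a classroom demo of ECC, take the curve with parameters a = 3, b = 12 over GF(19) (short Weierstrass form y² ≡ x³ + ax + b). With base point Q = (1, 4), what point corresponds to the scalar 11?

Double-and-add on 11 = (1011)₂. Start with Q = (1, 4) for the leading 1-bit.
double: tangent at (1, 4): λ = (3·1² + 3)/(2·4) ≡ 6/8. 8⁻¹ ≡ 12 (mod 19), so λ ≡ 6·12 ≡ 15.
  x = λ² - 1 - 1 = 225 - 2 ≡ 14; y = λ·(1 - 14) - 4 ≡ 10. → (14, 10)
double: tangent at (14, 10): λ = (3·14² + 3)/(2·10) ≡ 2/1. 1⁻¹ ≡ 1 (mod 19) since 1·1 = 1 ≡ 1, so λ ≡ 2·1 ≡ 2.
  x = λ² - 14 - 14 = 4 - 28 ≡ 14; y = λ·(14 - 14) - 10 ≡ 9. → (14, 9)
add Q: (14, 9) + (1, 4). λ = (4 - 9)/(1 - 14) ≡ 14/6 mod 19. 6⁻¹ ≡ 16 (mod 19) since 6·16 = 96 ≡ 1, so λ ≡ 15.
  x = λ² - 14 - 1 = 225 - 15 ≡ 1; y = λ·(14 - 1) - 9 ≡ 15. → (1, 15)
double: tangent at (1, 15): λ = (3·1² + 3)/(2·15) ≡ 6/11. 11⁻¹ ≡ 7 (mod 19), so λ ≡ 6·7 ≡ 4.
  x = λ² - 1 - 1 = 16 - 2 ≡ 14; y = λ·(1 - 14) - 15 ≡ 9. → (14, 9)
add Q: (14, 9) + (1, 4). λ = (4 - 9)/(1 - 14) ≡ 14/6 mod 19. 6⁻¹ ≡ 16 (mod 19), so λ ≡ 15.
  x = λ² - 14 - 1 = 225 - 15 ≡ 1; y = λ·(14 - 1) - 9 ≡ 15. → (1, 15)

(1, 15)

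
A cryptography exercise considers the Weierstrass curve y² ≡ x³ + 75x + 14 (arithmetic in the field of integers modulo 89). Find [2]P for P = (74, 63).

(62, 72)

tangent at (74, 63): λ = (3·74² + 75)/(2·63) ≡ 38/37. 37⁻¹ ≡ 77 (mod 89) since 37·77 = 2849 ≡ 1, so λ ≡ 38·77 ≡ 78.
  x = λ² - 74 - 74 = 6084 - 148 ≡ 62; y = λ·(74 - 62) - 63 ≡ 72. → (62, 72)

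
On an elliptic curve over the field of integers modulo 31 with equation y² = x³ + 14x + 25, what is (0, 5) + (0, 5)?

(28, 24)

tangent at (0, 5): λ = (3·0² + 14)/(2·5) ≡ 14/10. 10⁻¹ ≡ 28 (mod 31) since 10·28 = 280 ≡ 1, so λ ≡ 14·28 ≡ 20.
  x = λ² - 0 - 0 = 400 - 0 ≡ 28; y = λ·(0 - 28) - 5 ≡ 24. → (28, 24)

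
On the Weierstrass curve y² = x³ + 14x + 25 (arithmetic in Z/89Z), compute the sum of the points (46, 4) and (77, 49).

(76, 7)

(46, 4) + (77, 49). λ = (49 - 4)/(77 - 46) ≡ 45/31 mod 89. 31⁻¹ ≡ 23 (mod 89), so λ ≡ 56.
  x = λ² - 46 - 77 = 3136 - 123 ≡ 76; y = λ·(46 - 76) - 4 ≡ 7. → (76, 7)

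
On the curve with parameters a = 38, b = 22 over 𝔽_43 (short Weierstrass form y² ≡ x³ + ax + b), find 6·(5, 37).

(20, 15)

Write Q = (5, 37).
Repeated addition: build up to 6Q.
2Q: tangent at (5, 37): λ = (3·5² + 38)/(2·37) ≡ 27/31. 31⁻¹ ≡ 25 (mod 43), so λ ≡ 27·25 ≡ 30.
  x = λ² - 5 - 5 = 900 - 10 ≡ 30; y = λ·(5 - 30) - 37 ≡ 30. → (30, 30)
3Q: (30, 30) + (5, 37). λ = (37 - 30)/(5 - 30) ≡ 7/18 mod 43. 18⁻¹ ≡ 12 (mod 43) since 18·12 = 216 ≡ 1, so λ ≡ 41.
  x = λ² - 30 - 5 = 1681 - 35 ≡ 12; y = λ·(30 - 12) - 30 ≡ 20. → (12, 20)
4Q: (12, 20) + (5, 37). λ = (37 - 20)/(5 - 12) ≡ 17/36 mod 43. 36⁻¹ ≡ 6 (mod 43), so λ ≡ 16.
  x = λ² - 12 - 5 = 256 - 17 ≡ 24; y = λ·(12 - 24) - 20 ≡ 3. → (24, 3)
5Q: (24, 3) + (5, 37). λ = (37 - 3)/(5 - 24) ≡ 34/24 mod 43. 24⁻¹ ≡ 9 (mod 43), so λ ≡ 5.
  x = λ² - 24 - 5 = 25 - 29 ≡ 39; y = λ·(24 - 39) - 3 ≡ 8. → (39, 8)
6Q: (39, 8) + (5, 37). λ = (37 - 8)/(5 - 39) ≡ 29/9 mod 43. 9⁻¹ ≡ 24 (mod 43) since 9·24 = 216 ≡ 1, so λ ≡ 8.
  x = λ² - 39 - 5 = 64 - 44 ≡ 20; y = λ·(39 - 20) - 8 ≡ 15. → (20, 15)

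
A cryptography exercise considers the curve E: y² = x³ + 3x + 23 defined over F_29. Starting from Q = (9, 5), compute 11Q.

(21, 3)

Repeated addition: build up to 11Q.
2Q: tangent at (9, 5): λ = (3·9² + 3)/(2·5) ≡ 14/10. 10⁻¹ ≡ 3 (mod 29) since 10·3 = 30 ≡ 1, so λ ≡ 14·3 ≡ 13.
  x = λ² - 9 - 9 = 169 - 18 ≡ 6; y = λ·(9 - 6) - 5 ≡ 5. → (6, 5)
3Q: (6, 5) + (9, 5). λ = (5 - 5)/(9 - 6) ≡ 0/3 mod 29. 3⁻¹ ≡ 10 (mod 29), so λ ≡ 0.
  x = λ² - 6 - 9 = 0 - 15 ≡ 14; y = λ·(6 - 14) - 5 ≡ 24. → (14, 24)
4Q: (14, 24) + (9, 5). λ = (5 - 24)/(9 - 14) ≡ 10/24 mod 29. 24⁻¹ ≡ 23 (mod 29), so λ ≡ 27.
  x = λ² - 14 - 9 = 729 - 23 ≡ 10; y = λ·(14 - 10) - 24 ≡ 26. → (10, 26)
5Q: (10, 26) + (9, 5). λ = (5 - 26)/(9 - 10) ≡ 8/28 mod 29. 28⁻¹ ≡ 28 (mod 29), so λ ≡ 21.
  x = λ² - 10 - 9 = 441 - 19 ≡ 16; y = λ·(10 - 16) - 26 ≡ 22. → (16, 22)
6Q: (16, 22) + (9, 5). λ = (5 - 22)/(9 - 16) ≡ 12/22 mod 29. 22⁻¹ ≡ 4 (mod 29) since 22·4 = 88 ≡ 1, so λ ≡ 19.
  x = λ² - 16 - 9 = 361 - 25 ≡ 17; y = λ·(16 - 17) - 22 ≡ 17. → (17, 17)
7Q: (17, 17) + (9, 5). λ = (5 - 17)/(9 - 17) ≡ 17/21 mod 29. 21⁻¹ ≡ 18 (mod 29), so λ ≡ 16.
  x = λ² - 17 - 9 = 256 - 26 ≡ 27; y = λ·(17 - 27) - 17 ≡ 26. → (27, 26)
8Q: (27, 26) + (9, 5). λ = (5 - 26)/(9 - 27) ≡ 8/11 mod 29. 11⁻¹ ≡ 8 (mod 29) since 11·8 = 88 ≡ 1, so λ ≡ 6.
  x = λ² - 27 - 9 = 36 - 36 ≡ 0; y = λ·(27 - 0) - 26 ≡ 20. → (0, 20)
9Q: (0, 20) + (9, 5). λ = (5 - 20)/(9 - 0) ≡ 14/9 mod 29. 9⁻¹ ≡ 13 (mod 29) since 9·13 = 117 ≡ 1, so λ ≡ 8.
  x = λ² - 0 - 9 = 64 - 9 ≡ 26; y = λ·(0 - 26) - 20 ≡ 4. → (26, 4)
10Q: (26, 4) + (9, 5). λ = (5 - 4)/(9 - 26) ≡ 1/12 mod 29. 12⁻¹ ≡ 17 (mod 29) since 12·17 = 204 ≡ 1, so λ ≡ 17.
  x = λ² - 26 - 9 = 289 - 35 ≡ 22; y = λ·(26 - 22) - 4 ≡ 6. → (22, 6)
11Q: (22, 6) + (9, 5). λ = (5 - 6)/(9 - 22) ≡ 28/16 mod 29. 16⁻¹ ≡ 20 (mod 29) since 16·20 = 320 ≡ 1, so λ ≡ 9.
  x = λ² - 22 - 9 = 81 - 31 ≡ 21; y = λ·(22 - 21) - 6 ≡ 3. → (21, 3)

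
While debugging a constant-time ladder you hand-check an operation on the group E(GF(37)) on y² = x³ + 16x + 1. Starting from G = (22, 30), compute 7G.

Repeated addition: build up to 7G.
2G: tangent at (22, 30): λ = (3·22² + 16)/(2·30) ≡ 25/23. 23⁻¹ ≡ 29 (mod 37) since 23·29 = 667 ≡ 1, so λ ≡ 25·29 ≡ 22.
  x = λ² - 22 - 22 = 484 - 44 ≡ 33; y = λ·(22 - 33) - 30 ≡ 24. → (33, 24)
3G: (33, 24) + (22, 30). λ = (30 - 24)/(22 - 33) ≡ 6/26 mod 37. 26⁻¹ ≡ 10 (mod 37), so λ ≡ 23.
  x = λ² - 33 - 22 = 529 - 55 ≡ 30; y = λ·(33 - 30) - 24 ≡ 8. → (30, 8)
4G: (30, 8) + (22, 30). λ = (30 - 8)/(22 - 30) ≡ 22/29 mod 37. 29⁻¹ ≡ 23 (mod 37) since 29·23 = 667 ≡ 1, so λ ≡ 25.
  x = λ² - 30 - 22 = 625 - 52 ≡ 18; y = λ·(30 - 18) - 8 ≡ 33. → (18, 33)
5G: (18, 33) + (22, 30). λ = (30 - 33)/(22 - 18) ≡ 34/4 mod 37. 4⁻¹ ≡ 28 (mod 37) since 4·28 = 112 ≡ 1, so λ ≡ 27.
  x = λ² - 18 - 22 = 729 - 40 ≡ 23; y = λ·(18 - 23) - 33 ≡ 17. → (23, 17)
6G: (23, 17) + (22, 30). λ = (30 - 17)/(22 - 23) ≡ 13/36 mod 37. 36⁻¹ ≡ 36 (mod 37), so λ ≡ 24.
  x = λ² - 23 - 22 = 576 - 45 ≡ 13; y = λ·(23 - 13) - 17 ≡ 1. → (13, 1)
7G: (13, 1) + (22, 30). λ = (30 - 1)/(22 - 13) ≡ 29/9 mod 37. 9⁻¹ ≡ 33 (mod 37), so λ ≡ 32.
  x = λ² - 13 - 22 = 1024 - 35 ≡ 27; y = λ·(13 - 27) - 1 ≡ 32. → (27, 32)

(27, 32)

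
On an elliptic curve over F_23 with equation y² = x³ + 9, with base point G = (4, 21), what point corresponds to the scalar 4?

Repeated addition: build up to 4G.
2G: tangent at (4, 21): λ = (3·4² + 0)/(2·21) ≡ 2/19. 19⁻¹ ≡ 17 (mod 23) since 19·17 = 323 ≡ 1, so λ ≡ 2·17 ≡ 11.
  x = λ² - 4 - 4 = 121 - 8 ≡ 21; y = λ·(4 - 21) - 21 ≡ 22. → (21, 22)
3G: (21, 22) + (4, 21). λ = (21 - 22)/(4 - 21) ≡ 22/6 mod 23. 6⁻¹ ≡ 4 (mod 23), so λ ≡ 19.
  x = λ² - 21 - 4 = 361 - 25 ≡ 14; y = λ·(21 - 14) - 22 ≡ 19. → (14, 19)
4G: (14, 19) + (4, 21). λ = (21 - 19)/(4 - 14) ≡ 2/13 mod 23. 13⁻¹ ≡ 16 (mod 23), so λ ≡ 9.
  x = λ² - 14 - 4 = 81 - 18 ≡ 17; y = λ·(14 - 17) - 19 ≡ 0. → (17, 0)

(17, 0)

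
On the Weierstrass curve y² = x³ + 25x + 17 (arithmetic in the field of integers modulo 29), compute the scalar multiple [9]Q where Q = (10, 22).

Double-and-add on 9 = (1001)₂. Start with Q = (10, 22) for the leading 1-bit.
double: tangent at (10, 22): λ = (3·10² + 25)/(2·22) ≡ 6/15. 15⁻¹ ≡ 2 (mod 29), so λ ≡ 6·2 ≡ 12.
  x = λ² - 10 - 10 = 144 - 20 ≡ 8; y = λ·(10 - 8) - 22 ≡ 2. → (8, 2)
double: tangent at (8, 2): λ = (3·8² + 25)/(2·2) ≡ 14/4. 4⁻¹ ≡ 22 (mod 29) since 4·22 = 88 ≡ 1, so λ ≡ 14·22 ≡ 18.
  x = λ² - 8 - 8 = 324 - 16 ≡ 18; y = λ·(8 - 18) - 2 ≡ 21. → (18, 21)
double: tangent at (18, 21): λ = (3·18² + 25)/(2·21) ≡ 11/13. 13⁻¹ ≡ 9 (mod 29) since 13·9 = 117 ≡ 1, so λ ≡ 11·9 ≡ 12.
  x = λ² - 18 - 18 = 144 - 36 ≡ 21; y = λ·(18 - 21) - 21 ≡ 1. → (21, 1)
add Q: (21, 1) + (10, 22). λ = (22 - 1)/(10 - 21) ≡ 21/18 mod 29. 18⁻¹ ≡ 21 (mod 29) since 18·21 = 378 ≡ 1, so λ ≡ 6.
  x = λ² - 21 - 10 = 36 - 31 ≡ 5; y = λ·(21 - 5) - 1 ≡ 8. → (5, 8)

(5, 8)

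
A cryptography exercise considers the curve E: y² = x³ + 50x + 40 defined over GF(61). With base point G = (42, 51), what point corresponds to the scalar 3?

(9, 50)

Repeated addition: build up to 3G.
2G: tangent at (42, 51): λ = (3·42² + 50)/(2·51) ≡ 35/41. 41⁻¹ ≡ 3 (mod 61), so λ ≡ 35·3 ≡ 44.
  x = λ² - 42 - 42 = 1936 - 84 ≡ 22; y = λ·(42 - 22) - 51 ≡ 36. → (22, 36)
3G: (22, 36) + (42, 51). λ = (51 - 36)/(42 - 22) ≡ 15/20 mod 61. 20⁻¹ ≡ 58 (mod 61), so λ ≡ 16.
  x = λ² - 22 - 42 = 256 - 64 ≡ 9; y = λ·(22 - 9) - 36 ≡ 50. → (9, 50)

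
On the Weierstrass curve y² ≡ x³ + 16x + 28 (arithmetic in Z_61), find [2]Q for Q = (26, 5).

tangent at (26, 5): λ = (3·26² + 16)/(2·5) ≡ 31/10. 10⁻¹ ≡ 55 (mod 61) since 10·55 = 550 ≡ 1, so λ ≡ 31·55 ≡ 58.
  x = λ² - 26 - 26 = 3364 - 52 ≡ 18; y = λ·(26 - 18) - 5 ≡ 32. → (18, 32)

(18, 32)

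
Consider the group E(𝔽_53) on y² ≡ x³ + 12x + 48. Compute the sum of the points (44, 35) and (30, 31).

(44, 35) + (30, 31). λ = (31 - 35)/(30 - 44) ≡ 49/39 mod 53. 39⁻¹ ≡ 34 (mod 53) since 39·34 = 1326 ≡ 1, so λ ≡ 23.
  x = λ² - 44 - 30 = 529 - 74 ≡ 31; y = λ·(44 - 31) - 35 ≡ 52. → (31, 52)

(31, 52)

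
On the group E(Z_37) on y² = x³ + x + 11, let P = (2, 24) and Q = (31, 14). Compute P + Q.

(2, 24) + (31, 14). λ = (14 - 24)/(31 - 2) ≡ 27/29 mod 37. 29⁻¹ ≡ 23 (mod 37) since 29·23 = 667 ≡ 1, so λ ≡ 29.
  x = λ² - 2 - 31 = 841 - 33 ≡ 31; y = λ·(2 - 31) - 24 ≡ 23. → (31, 23)

(31, 23)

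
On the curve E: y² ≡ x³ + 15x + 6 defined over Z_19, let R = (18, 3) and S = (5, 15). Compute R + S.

(0, 14)

(18, 3) + (5, 15). λ = (15 - 3)/(5 - 18) ≡ 12/6 mod 19. 6⁻¹ ≡ 16 (mod 19), so λ ≡ 2.
  x = λ² - 18 - 5 = 4 - 23 ≡ 0; y = λ·(18 - 0) - 3 ≡ 14. → (0, 14)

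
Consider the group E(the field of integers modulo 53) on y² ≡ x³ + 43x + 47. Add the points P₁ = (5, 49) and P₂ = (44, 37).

(48, 5)

(5, 49) + (44, 37). λ = (37 - 49)/(44 - 5) ≡ 41/39 mod 53. 39⁻¹ ≡ 34 (mod 53), so λ ≡ 16.
  x = λ² - 5 - 44 = 256 - 49 ≡ 48; y = λ·(5 - 48) - 49 ≡ 5. → (48, 5)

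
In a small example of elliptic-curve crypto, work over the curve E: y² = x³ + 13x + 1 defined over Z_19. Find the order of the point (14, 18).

5

2P: tangent at (14, 18): λ = (3·14² + 13)/(2·18) ≡ 12/17. 17⁻¹ ≡ 9 (mod 19), so λ ≡ 12·9 ≡ 13.
  x = λ² - 14 - 14 = 169 - 28 ≡ 8; y = λ·(14 - 8) - 18 ≡ 3. → (8, 3)
3P: (8, 3) + (14, 18). λ = (18 - 3)/(14 - 8) ≡ 15/6 mod 19. 6⁻¹ ≡ 16 (mod 19), so λ ≡ 12.
  x = λ² - 8 - 14 = 144 - 22 ≡ 8; y = λ·(8 - 8) - 3 ≡ 16. → (8, 16)
4P: (8, 16) + (14, 18). λ = (18 - 16)/(14 - 8) ≡ 2/6 mod 19. 6⁻¹ ≡ 16 (mod 19) since 6·16 = 96 ≡ 1, so λ ≡ 13.
  x = λ² - 8 - 14 = 169 - 22 ≡ 14; y = λ·(8 - 14) - 16 ≡ 1. → (14, 1)
5P: (14, 1) + (14, 18): same x and y₁ ≡ -y₂, so the sum is O.
5P = O, so the order is 5.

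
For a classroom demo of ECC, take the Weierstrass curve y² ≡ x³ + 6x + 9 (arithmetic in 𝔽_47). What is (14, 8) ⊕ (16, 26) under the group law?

(14, 8) + (16, 26). λ = (26 - 8)/(16 - 14) ≡ 18/2 mod 47. 2⁻¹ ≡ 24 (mod 47) since 2·24 = 48 ≡ 1, so λ ≡ 9.
  x = λ² - 14 - 16 = 81 - 30 ≡ 4; y = λ·(14 - 4) - 8 ≡ 35. → (4, 35)

(4, 35)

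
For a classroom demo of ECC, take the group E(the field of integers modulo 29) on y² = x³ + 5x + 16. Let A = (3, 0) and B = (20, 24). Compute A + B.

(10, 14)

(3, 0) + (20, 24). λ = (24 - 0)/(20 - 3) ≡ 24/17 mod 29. 17⁻¹ ≡ 12 (mod 29) since 17·12 = 204 ≡ 1, so λ ≡ 27.
  x = λ² - 3 - 20 = 729 - 23 ≡ 10; y = λ·(3 - 10) - 0 ≡ 14. → (10, 14)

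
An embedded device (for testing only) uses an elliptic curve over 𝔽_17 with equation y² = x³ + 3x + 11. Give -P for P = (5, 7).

(5, 10)

-(5, 7) = (5, -7 mod 17) = (5, 10).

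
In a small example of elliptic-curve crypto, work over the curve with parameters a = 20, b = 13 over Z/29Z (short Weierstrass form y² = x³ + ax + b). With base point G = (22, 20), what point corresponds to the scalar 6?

Repeated addition: build up to 6G.
2G: tangent at (22, 20): λ = (3·22² + 20)/(2·20) ≡ 22/11. 11⁻¹ ≡ 8 (mod 29) since 11·8 = 88 ≡ 1, so λ ≡ 22·8 ≡ 2.
  x = λ² - 22 - 22 = 4 - 44 ≡ 18; y = λ·(22 - 18) - 20 ≡ 17. → (18, 17)
3G: (18, 17) + (22, 20). λ = (20 - 17)/(22 - 18) ≡ 3/4 mod 29. 4⁻¹ ≡ 22 (mod 29) since 4·22 = 88 ≡ 1, so λ ≡ 8.
  x = λ² - 18 - 22 = 64 - 40 ≡ 24; y = λ·(18 - 24) - 17 ≡ 22. → (24, 22)
4G: (24, 22) + (22, 20). λ = (20 - 22)/(22 - 24) ≡ 27/27 mod 29. 27⁻¹ ≡ 14 (mod 29) since 27·14 = 378 ≡ 1, so λ ≡ 1.
  x = λ² - 24 - 22 = 1 - 46 ≡ 13; y = λ·(24 - 13) - 22 ≡ 18. → (13, 18)
5G: (13, 18) + (22, 20). λ = (20 - 18)/(22 - 13) ≡ 2/9 mod 29. 9⁻¹ ≡ 13 (mod 29) since 9·13 = 117 ≡ 1, so λ ≡ 26.
  x = λ² - 13 - 22 = 676 - 35 ≡ 3; y = λ·(13 - 3) - 18 ≡ 10. → (3, 10)
6G: (3, 10) + (22, 20). λ = (20 - 10)/(22 - 3) ≡ 10/19 mod 29. 19⁻¹ ≡ 26 (mod 29) since 19·26 = 494 ≡ 1, so λ ≡ 28.
  x = λ² - 3 - 22 = 784 - 25 ≡ 5; y = λ·(3 - 5) - 10 ≡ 21. → (5, 21)

(5, 21)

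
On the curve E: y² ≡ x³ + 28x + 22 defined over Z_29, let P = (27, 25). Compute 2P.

tangent at (27, 25): λ = (3·27² + 28)/(2·25) ≡ 11/21. 21⁻¹ ≡ 18 (mod 29), so λ ≡ 11·18 ≡ 24.
  x = λ² - 27 - 27 = 576 - 54 ≡ 0; y = λ·(27 - 0) - 25 ≡ 14. → (0, 14)

(0, 14)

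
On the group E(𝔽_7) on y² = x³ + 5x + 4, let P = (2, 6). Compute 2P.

(0, 5)

tangent at (2, 6): λ = (3·2² + 5)/(2·6) ≡ 3/5. 5⁻¹ ≡ 3 (mod 7) since 5·3 = 15 ≡ 1, so λ ≡ 3·3 ≡ 2.
  x = λ² - 2 - 2 = 4 - 4 ≡ 0; y = λ·(2 - 0) - 6 ≡ 5. → (0, 5)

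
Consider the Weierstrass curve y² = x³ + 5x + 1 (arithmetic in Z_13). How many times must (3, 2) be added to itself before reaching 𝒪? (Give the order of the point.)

2P: tangent at (3, 2): λ = (3·3² + 5)/(2·2) ≡ 6/4. 4⁻¹ ≡ 10 (mod 13) since 4·10 = 40 ≡ 1, so λ ≡ 6·10 ≡ 8.
  x = λ² - 3 - 3 = 64 - 6 ≡ 6; y = λ·(3 - 6) - 2 ≡ 0. → (6, 0)
3P: (6, 0) + (3, 2). λ = (2 - 0)/(3 - 6) ≡ 2/10 mod 13. 10⁻¹ ≡ 4 (mod 13), so λ ≡ 8.
  x = λ² - 6 - 3 = 64 - 9 ≡ 3; y = λ·(6 - 3) - 0 ≡ 11. → (3, 11)
4P: (3, 11) + (3, 2): same x and y₁ ≡ -y₂, so the sum is 𝒪.
4P = 𝒪, so the order is 4.

4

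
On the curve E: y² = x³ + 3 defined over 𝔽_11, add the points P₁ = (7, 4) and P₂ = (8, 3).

(7, 4) + (8, 3). λ = (3 - 4)/(8 - 7) ≡ 10/1 mod 11. 1⁻¹ ≡ 1 (mod 11), so λ ≡ 10.
  x = λ² - 7 - 8 = 100 - 15 ≡ 8; y = λ·(7 - 8) - 4 ≡ 8. → (8, 8)

(8, 8)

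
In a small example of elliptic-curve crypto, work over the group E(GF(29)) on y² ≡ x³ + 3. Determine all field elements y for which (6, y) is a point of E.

x³ + 0x + 3 = 219 ≡ 16 (mod 29).
Square roots of 16 mod 29: 4 and 25 (since 4² = 16 ≡ 16).

4, 25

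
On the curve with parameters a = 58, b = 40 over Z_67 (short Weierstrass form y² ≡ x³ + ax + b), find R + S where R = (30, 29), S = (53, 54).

(0, 24)

(30, 29) + (53, 54). λ = (54 - 29)/(53 - 30) ≡ 25/23 mod 67. 23⁻¹ ≡ 35 (mod 67), so λ ≡ 4.
  x = λ² - 30 - 53 = 16 - 83 ≡ 0; y = λ·(30 - 0) - 29 ≡ 24. → (0, 24)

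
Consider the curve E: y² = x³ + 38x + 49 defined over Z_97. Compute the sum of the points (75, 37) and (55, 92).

(17, 46)

(75, 37) + (55, 92). λ = (92 - 37)/(55 - 75) ≡ 55/77 mod 97. 77⁻¹ ≡ 63 (mod 97), so λ ≡ 70.
  x = λ² - 75 - 55 = 4900 - 130 ≡ 17; y = λ·(75 - 17) - 37 ≡ 46. → (17, 46)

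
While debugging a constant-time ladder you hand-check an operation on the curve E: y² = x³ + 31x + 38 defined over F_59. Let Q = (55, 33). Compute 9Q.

Repeated addition: build up to 9Q.
2Q: tangent at (55, 33): λ = (3·55² + 31)/(2·33) ≡ 20/7. 7⁻¹ ≡ 17 (mod 59) since 7·17 = 119 ≡ 1, so λ ≡ 20·17 ≡ 45.
  x = λ² - 55 - 55 = 2025 - 110 ≡ 27; y = λ·(55 - 27) - 33 ≡ 47. → (27, 47)
3Q: (27, 47) + (55, 33). λ = (33 - 47)/(55 - 27) ≡ 45/28 mod 59. 28⁻¹ ≡ 19 (mod 59), so λ ≡ 29.
  x = λ² - 27 - 55 = 841 - 82 ≡ 51; y = λ·(27 - 51) - 47 ≡ 24. → (51, 24)
4Q: (51, 24) + (55, 33). λ = (33 - 24)/(55 - 51) ≡ 9/4 mod 59. 4⁻¹ ≡ 15 (mod 59), so λ ≡ 17.
  x = λ² - 51 - 55 = 289 - 106 ≡ 6; y = λ·(51 - 6) - 24 ≡ 33. → (6, 33)
5Q: (6, 33) + (55, 33). λ = (33 - 33)/(55 - 6) ≡ 0/49 mod 59. 49⁻¹ ≡ 53 (mod 59), so λ ≡ 0.
  x = λ² - 6 - 55 = 0 - 61 ≡ 57; y = λ·(6 - 57) - 33 ≡ 26. → (57, 26)
6Q: (57, 26) + (55, 33). λ = (33 - 26)/(55 - 57) ≡ 7/57 mod 59. 57⁻¹ ≡ 29 (mod 59), so λ ≡ 26.
  x = λ² - 57 - 55 = 676 - 112 ≡ 33; y = λ·(57 - 33) - 26 ≡ 8. → (33, 8)
7Q: (33, 8) + (55, 33). λ = (33 - 8)/(55 - 33) ≡ 25/22 mod 59. 22⁻¹ ≡ 51 (mod 59) since 22·51 = 1122 ≡ 1, so λ ≡ 36.
  x = λ² - 33 - 55 = 1296 - 88 ≡ 28; y = λ·(33 - 28) - 8 ≡ 54. → (28, 54)
8Q: (28, 54) + (55, 33). λ = (33 - 54)/(55 - 28) ≡ 38/27 mod 59. 27⁻¹ ≡ 35 (mod 59) since 27·35 = 945 ≡ 1, so λ ≡ 32.
  x = λ² - 28 - 55 = 1024 - 83 ≡ 56; y = λ·(28 - 56) - 54 ≡ 53. → (56, 53)
9Q: (56, 53) + (55, 33). λ = (33 - 53)/(55 - 56) ≡ 39/58 mod 59. 58⁻¹ ≡ 58 (mod 59) since 58·58 = 3364 ≡ 1, so λ ≡ 20.
  x = λ² - 56 - 55 = 400 - 111 ≡ 53; y = λ·(56 - 53) - 53 ≡ 7. → (53, 7)

(53, 7)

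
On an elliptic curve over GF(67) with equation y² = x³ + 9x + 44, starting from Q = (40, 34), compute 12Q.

O

Double-and-add on 12 = (1100)₂. Start with Q = (40, 34) for the leading 1-bit.
double: tangent at (40, 34): λ = (3·40² + 9)/(2·34) ≡ 52/1. 1⁻¹ ≡ 1 (mod 67), so λ ≡ 52·1 ≡ 52.
  x = λ² - 40 - 40 = 2704 - 80 ≡ 11; y = λ·(40 - 11) - 34 ≡ 0. → (11, 0)
add Q: (11, 0) + (40, 34). λ = (34 - 0)/(40 - 11) ≡ 34/29 mod 67. 29⁻¹ ≡ 37 (mod 67) since 29·37 = 1073 ≡ 1, so λ ≡ 52.
  x = λ² - 11 - 40 = 2704 - 51 ≡ 40; y = λ·(11 - 40) - 0 ≡ 33. → (40, 33)
double: tangent at (40, 33): λ = (3·40² + 9)/(2·33) ≡ 52/66. 66⁻¹ ≡ 66 (mod 67) since 66·66 = 4356 ≡ 1, so λ ≡ 52·66 ≡ 15.
  x = λ² - 40 - 40 = 225 - 80 ≡ 11; y = λ·(40 - 11) - 33 ≡ 0. → (11, 0)
double: (11, 0) + (11, 0): same x and y₁ ≡ -y₂, so the sum is the point at infinity.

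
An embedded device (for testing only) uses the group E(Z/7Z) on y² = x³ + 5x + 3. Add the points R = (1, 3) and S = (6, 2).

(2, 0)

(1, 3) + (6, 2). λ = (2 - 3)/(6 - 1) ≡ 6/5 mod 7. 5⁻¹ ≡ 3 (mod 7), so λ ≡ 4.
  x = λ² - 1 - 6 = 16 - 7 ≡ 2; y = λ·(1 - 2) - 3 ≡ 0. → (2, 0)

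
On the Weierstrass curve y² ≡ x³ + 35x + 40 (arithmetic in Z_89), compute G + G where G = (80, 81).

(7, 19)

tangent at (80, 81): λ = (3·80² + 35)/(2·81) ≡ 11/73. 73⁻¹ ≡ 50 (mod 89) since 73·50 = 3650 ≡ 1, so λ ≡ 11·50 ≡ 16.
  x = λ² - 80 - 80 = 256 - 160 ≡ 7; y = λ·(80 - 7) - 81 ≡ 19. → (7, 19)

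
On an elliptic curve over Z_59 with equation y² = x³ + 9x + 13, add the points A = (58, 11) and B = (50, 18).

(8, 19)

(58, 11) + (50, 18). λ = (18 - 11)/(50 - 58) ≡ 7/51 mod 59. 51⁻¹ ≡ 22 (mod 59) since 51·22 = 1122 ≡ 1, so λ ≡ 36.
  x = λ² - 58 - 50 = 1296 - 108 ≡ 8; y = λ·(58 - 8) - 11 ≡ 19. → (8, 19)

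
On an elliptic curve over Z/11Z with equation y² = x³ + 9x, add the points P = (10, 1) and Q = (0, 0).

(2, 2)

(10, 1) + (0, 0). λ = (0 - 1)/(0 - 10) ≡ 10/1 mod 11. 1⁻¹ ≡ 1 (mod 11) since 1·1 = 1 ≡ 1, so λ ≡ 10.
  x = λ² - 10 - 0 = 100 - 10 ≡ 2; y = λ·(10 - 2) - 1 ≡ 2. → (2, 2)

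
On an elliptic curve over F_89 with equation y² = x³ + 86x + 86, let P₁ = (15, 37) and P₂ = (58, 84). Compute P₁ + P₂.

(88, 55)

(15, 37) + (58, 84). λ = (84 - 37)/(58 - 15) ≡ 47/43 mod 89. 43⁻¹ ≡ 29 (mod 89) since 43·29 = 1247 ≡ 1, so λ ≡ 28.
  x = λ² - 15 - 58 = 784 - 73 ≡ 88; y = λ·(15 - 88) - 37 ≡ 55. → (88, 55)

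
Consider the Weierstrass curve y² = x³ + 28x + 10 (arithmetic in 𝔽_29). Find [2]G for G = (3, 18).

(22, 15)

tangent at (3, 18): λ = (3·3² + 28)/(2·18) ≡ 26/7. 7⁻¹ ≡ 25 (mod 29), so λ ≡ 26·25 ≡ 12.
  x = λ² - 3 - 3 = 144 - 6 ≡ 22; y = λ·(3 - 22) - 18 ≡ 15. → (22, 15)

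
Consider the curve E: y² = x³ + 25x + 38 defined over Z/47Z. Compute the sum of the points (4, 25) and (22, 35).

(1, 8)

(4, 25) + (22, 35). λ = (35 - 25)/(22 - 4) ≡ 10/18 mod 47. 18⁻¹ ≡ 34 (mod 47), so λ ≡ 11.
  x = λ² - 4 - 22 = 121 - 26 ≡ 1; y = λ·(4 - 1) - 25 ≡ 8. → (1, 8)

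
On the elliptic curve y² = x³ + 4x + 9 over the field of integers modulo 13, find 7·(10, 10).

Write Q = (10, 10).
Repeated addition: build up to 7Q.
2Q: tangent at (10, 10): λ = (3·10² + 4)/(2·10) ≡ 5/7. 7⁻¹ ≡ 2 (mod 13), so λ ≡ 5·2 ≡ 10.
  x = λ² - 10 - 10 = 100 - 20 ≡ 2; y = λ·(10 - 2) - 10 ≡ 5. → (2, 5)
3Q: (2, 5) + (10, 10). λ = (10 - 5)/(10 - 2) ≡ 5/8 mod 13. 8⁻¹ ≡ 5 (mod 13), so λ ≡ 12.
  x = λ² - 2 - 10 = 144 - 12 ≡ 2; y = λ·(2 - 2) - 5 ≡ 8. → (2, 8)
4Q: (2, 8) + (10, 10). λ = (10 - 8)/(10 - 2) ≡ 2/8 mod 13. 8⁻¹ ≡ 5 (mod 13), so λ ≡ 10.
  x = λ² - 2 - 10 = 100 - 12 ≡ 10; y = λ·(2 - 10) - 8 ≡ 3. → (10, 3)
5Q: (10, 3) + (10, 10): same x and y₁ ≡ -y₂, so the sum is the point at infinity.
6Q: the point at infinity + (10, 10) = (10, 10) (identity).
7Q: tangent at (10, 10): λ = (3·10² + 4)/(2·10) ≡ 5/7. 7⁻¹ ≡ 2 (mod 13), so λ ≡ 5·2 ≡ 10.
  x = λ² - 10 - 10 = 100 - 20 ≡ 2; y = λ·(10 - 2) - 10 ≡ 5. → (2, 5)

(2, 5)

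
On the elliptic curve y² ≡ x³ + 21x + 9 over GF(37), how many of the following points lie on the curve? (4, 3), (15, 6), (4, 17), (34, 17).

3

(4, 3): 3² ≡ 9, rhs ≡ 9 → on.
(15, 6): 6² ≡ 36, rhs ≡ 36 → on.
(4, 17): 17² ≡ 30, rhs ≡ 9 → off.
(34, 17): 17² ≡ 30, rhs ≡ 30 → on.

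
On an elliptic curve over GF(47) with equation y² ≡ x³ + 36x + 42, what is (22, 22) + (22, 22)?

(21, 46)

tangent at (22, 22): λ = (3·22² + 36)/(2·22) ≡ 31/44. 44⁻¹ ≡ 31 (mod 47), so λ ≡ 31·31 ≡ 21.
  x = λ² - 22 - 22 = 441 - 44 ≡ 21; y = λ·(22 - 21) - 22 ≡ 46. → (21, 46)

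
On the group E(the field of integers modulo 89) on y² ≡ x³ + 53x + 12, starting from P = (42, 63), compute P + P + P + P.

Double-and-add on 4 = (100)₂. Start with P = (42, 63) for the leading 1-bit.
double: tangent at (42, 63): λ = (3·42² + 53)/(2·63) ≡ 5/37. 37⁻¹ ≡ 77 (mod 89), so λ ≡ 5·77 ≡ 29.
  x = λ² - 42 - 42 = 841 - 84 ≡ 45; y = λ·(42 - 45) - 63 ≡ 28. → (45, 28)
double: tangent at (45, 28): λ = (3·45² + 53)/(2·28) ≡ 76/56. 56⁻¹ ≡ 62 (mod 89), so λ ≡ 76·62 ≡ 84.
  x = λ² - 45 - 45 = 7056 - 90 ≡ 24; y = λ·(45 - 24) - 28 ≡ 45. → (24, 45)

(24, 45)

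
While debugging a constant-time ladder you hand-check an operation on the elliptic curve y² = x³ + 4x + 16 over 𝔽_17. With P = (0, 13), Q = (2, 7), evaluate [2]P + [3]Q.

(0, 4)

First 2P:
Repeated addition: build up to 2P.
2P: tangent at (0, 13): λ = (3·0² + 4)/(2·13) ≡ 4/9. 9⁻¹ ≡ 2 (mod 17), so λ ≡ 4·2 ≡ 8.
  x = λ² - 0 - 0 = 64 - 0 ≡ 13; y = λ·(0 - 13) - 13 ≡ 2. → (13, 2)
2P = (13, 2).
Next 3Q:
Repeated addition: build up to 3Q.
2Q: tangent at (2, 7): λ = (3·2² + 4)/(2·7) ≡ 16/14. 14⁻¹ ≡ 11 (mod 17), so λ ≡ 16·11 ≡ 6.
  x = λ² - 2 - 2 = 36 - 4 ≡ 15; y = λ·(2 - 15) - 7 ≡ 0. → (15, 0)
3Q: (15, 0) + (2, 7). λ = (7 - 0)/(2 - 15) ≡ 7/4 mod 17. 4⁻¹ ≡ 13 (mod 17), so λ ≡ 6.
  x = λ² - 15 - 2 = 36 - 17 ≡ 2; y = λ·(15 - 2) - 0 ≡ 10. → (2, 10)
3Q = (2, 10).
Finally 2P + 3Q:
(13, 2) + (2, 10). λ = (10 - 2)/(2 - 13) ≡ 8/6 mod 17. 6⁻¹ ≡ 3 (mod 17) since 6·3 = 18 ≡ 1, so λ ≡ 7.
  x = λ² - 13 - 2 = 49 - 15 ≡ 0; y = λ·(13 - 0) - 2 ≡ 4. → (0, 4)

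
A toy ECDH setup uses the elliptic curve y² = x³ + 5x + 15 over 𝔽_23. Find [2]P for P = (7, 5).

tangent at (7, 5): λ = (3·7² + 5)/(2·5) ≡ 14/10. 10⁻¹ ≡ 7 (mod 23), so λ ≡ 14·7 ≡ 6.
  x = λ² - 7 - 7 = 36 - 14 ≡ 22; y = λ·(7 - 22) - 5 ≡ 20. → (22, 20)

(22, 20)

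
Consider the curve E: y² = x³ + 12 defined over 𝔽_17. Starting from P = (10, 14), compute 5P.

Double-and-add on 5 = (101)₂. Start with P = (10, 14) for the leading 1-bit.
double: tangent at (10, 14): λ = (3·10² + 0)/(2·14) ≡ 11/11. 11⁻¹ ≡ 14 (mod 17) since 11·14 = 154 ≡ 1, so λ ≡ 11·14 ≡ 1.
  x = λ² - 10 - 10 = 1 - 20 ≡ 15; y = λ·(10 - 15) - 14 ≡ 15. → (15, 15)
double: tangent at (15, 15): λ = (3·15² + 0)/(2·15) ≡ 12/13. 13⁻¹ ≡ 4 (mod 17), so λ ≡ 12·4 ≡ 14.
  x = λ² - 15 - 15 = 196 - 30 ≡ 13; y = λ·(15 - 13) - 15 ≡ 13. → (13, 13)
add P: (13, 13) + (10, 14). λ = (14 - 13)/(10 - 13) ≡ 1/14 mod 17. 14⁻¹ ≡ 11 (mod 17), so λ ≡ 11.
  x = λ² - 13 - 10 = 121 - 23 ≡ 13; y = λ·(13 - 13) - 13 ≡ 4. → (13, 4)

(13, 4)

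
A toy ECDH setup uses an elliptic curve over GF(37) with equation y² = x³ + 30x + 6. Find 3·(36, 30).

Write G = (36, 30).
Repeated addition: build up to 3G.
2G: tangent at (36, 30): λ = (3·36² + 30)/(2·30) ≡ 33/23. 23⁻¹ ≡ 29 (mod 37), so λ ≡ 33·29 ≡ 32.
  x = λ² - 36 - 36 = 1024 - 72 ≡ 27; y = λ·(36 - 27) - 30 ≡ 36. → (27, 36)
3G: (27, 36) + (36, 30). λ = (30 - 36)/(36 - 27) ≡ 31/9 mod 37. 9⁻¹ ≡ 33 (mod 37), so λ ≡ 24.
  x = λ² - 27 - 36 = 576 - 63 ≡ 32; y = λ·(27 - 32) - 36 ≡ 29. → (32, 29)

(32, 29)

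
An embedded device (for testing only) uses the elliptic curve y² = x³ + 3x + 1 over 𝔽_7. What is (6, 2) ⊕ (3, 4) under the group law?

(6, 2) + (3, 4). λ = (4 - 2)/(3 - 6) ≡ 2/4 mod 7. 4⁻¹ ≡ 2 (mod 7), so λ ≡ 4.
  x = λ² - 6 - 3 = 16 - 9 ≡ 0; y = λ·(6 - 0) - 2 ≡ 1. → (0, 1)

(0, 1)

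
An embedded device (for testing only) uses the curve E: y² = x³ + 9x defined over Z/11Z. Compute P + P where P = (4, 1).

(4, 10)

tangent at (4, 1): λ = (3·4² + 9)/(2·1) ≡ 2/2. 2⁻¹ ≡ 6 (mod 11) since 2·6 = 12 ≡ 1, so λ ≡ 2·6 ≡ 1.
  x = λ² - 4 - 4 = 1 - 8 ≡ 4; y = λ·(4 - 4) - 1 ≡ 10. → (4, 10)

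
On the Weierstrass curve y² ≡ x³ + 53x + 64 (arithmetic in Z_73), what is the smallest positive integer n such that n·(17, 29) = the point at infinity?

2P: tangent at (17, 29): λ = (3·17² + 53)/(2·29) ≡ 44/58. 58⁻¹ ≡ 34 (mod 73), so λ ≡ 44·34 ≡ 36.
  x = λ² - 17 - 17 = 1296 - 34 ≡ 21; y = λ·(17 - 21) - 29 ≡ 46. → (21, 46)
3P: (21, 46) + (17, 29). λ = (29 - 46)/(17 - 21) ≡ 56/69 mod 73. 69⁻¹ ≡ 18 (mod 73) since 69·18 = 1242 ≡ 1, so λ ≡ 59.
  x = λ² - 21 - 17 = 3481 - 38 ≡ 12; y = λ·(21 - 12) - 46 ≡ 47. → (12, 47)
4P: (12, 47) + (17, 29). λ = (29 - 47)/(17 - 12) ≡ 55/5 mod 73. 5⁻¹ ≡ 44 (mod 73) since 5·44 = 220 ≡ 1, so λ ≡ 11.
  x = λ² - 12 - 17 = 121 - 29 ≡ 19; y = λ·(12 - 19) - 47 ≡ 22. → (19, 22)
5P: (19, 22) + (17, 29). λ = (29 - 22)/(17 - 19) ≡ 7/71 mod 73. 71⁻¹ ≡ 36 (mod 73), so λ ≡ 33.
  x = λ² - 19 - 17 = 1089 - 36 ≡ 31; y = λ·(19 - 31) - 22 ≡ 20. → (31, 20)
6P: (31, 20) + (17, 29). λ = (29 - 20)/(17 - 31) ≡ 9/59 mod 73. 59⁻¹ ≡ 26 (mod 73), so λ ≡ 15.
  x = λ² - 31 - 17 = 225 - 48 ≡ 31; y = λ·(31 - 31) - 20 ≡ 53. → (31, 53)
7P: (31, 53) + (17, 29). λ = (29 - 53)/(17 - 31) ≡ 49/59 mod 73. 59⁻¹ ≡ 26 (mod 73), so λ ≡ 33.
  x = λ² - 31 - 17 = 1089 - 48 ≡ 19; y = λ·(31 - 19) - 53 ≡ 51. → (19, 51)
8P: (19, 51) + (17, 29). λ = (29 - 51)/(17 - 19) ≡ 51/71 mod 73. 71⁻¹ ≡ 36 (mod 73), so λ ≡ 11.
  x = λ² - 19 - 17 = 121 - 36 ≡ 12; y = λ·(19 - 12) - 51 ≡ 26. → (12, 26)
9P: (12, 26) + (17, 29). λ = (29 - 26)/(17 - 12) ≡ 3/5 mod 73. 5⁻¹ ≡ 44 (mod 73), so λ ≡ 59.
  x = λ² - 12 - 17 = 3481 - 29 ≡ 21; y = λ·(12 - 21) - 26 ≡ 27. → (21, 27)
10P: (21, 27) + (17, 29). λ = (29 - 27)/(17 - 21) ≡ 2/69 mod 73. 69⁻¹ ≡ 18 (mod 73), so λ ≡ 36.
  x = λ² - 21 - 17 = 1296 - 38 ≡ 17; y = λ·(21 - 17) - 27 ≡ 44. → (17, 44)
11P: (17, 44) + (17, 29): same x and y₁ ≡ -y₂, so the sum is the point at infinity.
11P = the point at infinity, so the order is 11.

11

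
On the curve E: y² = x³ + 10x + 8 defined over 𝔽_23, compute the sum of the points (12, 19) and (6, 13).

(12, 19) + (6, 13). λ = (13 - 19)/(6 - 12) ≡ 17/17 mod 23. 17⁻¹ ≡ 19 (mod 23), so λ ≡ 1.
  x = λ² - 12 - 6 = 1 - 18 ≡ 6; y = λ·(12 - 6) - 19 ≡ 10. → (6, 10)

(6, 10)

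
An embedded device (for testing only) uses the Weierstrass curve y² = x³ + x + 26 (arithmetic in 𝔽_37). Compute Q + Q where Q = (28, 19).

tangent at (28, 19): λ = (3·28² + 1)/(2·19) ≡ 22/1. 1⁻¹ ≡ 1 (mod 37) since 1·1 = 1 ≡ 1, so λ ≡ 22·1 ≡ 22.
  x = λ² - 28 - 28 = 484 - 56 ≡ 21; y = λ·(28 - 21) - 19 ≡ 24. → (21, 24)

(21, 24)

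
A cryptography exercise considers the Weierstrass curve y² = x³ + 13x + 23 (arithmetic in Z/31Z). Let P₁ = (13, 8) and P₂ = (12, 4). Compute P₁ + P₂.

(22, 18)

(13, 8) + (12, 4). λ = (4 - 8)/(12 - 13) ≡ 27/30 mod 31. 30⁻¹ ≡ 30 (mod 31) since 30·30 = 900 ≡ 1, so λ ≡ 4.
  x = λ² - 13 - 12 = 16 - 25 ≡ 22; y = λ·(13 - 22) - 8 ≡ 18. → (22, 18)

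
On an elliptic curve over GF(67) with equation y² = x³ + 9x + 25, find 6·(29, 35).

(45, 10)

Write P = (29, 35).
Double-and-add on 6 = (110)₂. Start with P = (29, 35) for the leading 1-bit.
double: tangent at (29, 35): λ = (3·29² + 9)/(2·35) ≡ 53/3. 3⁻¹ ≡ 45 (mod 67), so λ ≡ 53·45 ≡ 40.
  x = λ² - 29 - 29 = 1600 - 58 ≡ 1; y = λ·(29 - 1) - 35 ≡ 13. → (1, 13)
add P: (1, 13) + (29, 35). λ = (35 - 13)/(29 - 1) ≡ 22/28 mod 67. 28⁻¹ ≡ 12 (mod 67), so λ ≡ 63.
  x = λ² - 1 - 29 = 3969 - 30 ≡ 53; y = λ·(1 - 53) - 13 ≡ 61. → (53, 61)
double: tangent at (53, 61): λ = (3·53² + 9)/(2·61) ≡ 61/55. 55⁻¹ ≡ 39 (mod 67) since 55·39 = 2145 ≡ 1, so λ ≡ 61·39 ≡ 34.
  x = λ² - 53 - 53 = 1156 - 106 ≡ 45; y = λ·(53 - 45) - 61 ≡ 10. → (45, 10)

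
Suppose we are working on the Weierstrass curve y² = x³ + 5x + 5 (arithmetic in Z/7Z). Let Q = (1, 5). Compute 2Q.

tangent at (1, 5): λ = (3·1² + 5)/(2·5) ≡ 1/3. 3⁻¹ ≡ 5 (mod 7), so λ ≡ 1·5 ≡ 5.
  x = λ² - 1 - 1 = 25 - 2 ≡ 2; y = λ·(1 - 2) - 5 ≡ 4. → (2, 4)

(2, 4)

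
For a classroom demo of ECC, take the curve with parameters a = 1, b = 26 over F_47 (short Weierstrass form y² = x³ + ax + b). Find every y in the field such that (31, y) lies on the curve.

12, 35

x³ + 1x + 26 = 29848 ≡ 3 (mod 47).
Square roots of 3 mod 47: 12 and 35 (since 12² = 144 ≡ 3).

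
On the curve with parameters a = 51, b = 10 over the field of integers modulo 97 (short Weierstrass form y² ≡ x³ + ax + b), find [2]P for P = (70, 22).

tangent at (70, 22): λ = (3·70² + 51)/(2·22) ≡ 7/44. 44⁻¹ ≡ 86 (mod 97), so λ ≡ 7·86 ≡ 20.
  x = λ² - 70 - 70 = 400 - 140 ≡ 66; y = λ·(70 - 66) - 22 ≡ 58. → (66, 58)

(66, 58)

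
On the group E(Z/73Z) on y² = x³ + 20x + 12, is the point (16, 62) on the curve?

yes

y² = 62² ≡ 48; x³ + 20x + 12 = 4428 ≡ 48 (mod 73). 48 = 48.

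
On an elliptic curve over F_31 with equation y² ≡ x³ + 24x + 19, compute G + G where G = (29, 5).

tangent at (29, 5): λ = (3·29² + 24)/(2·5) ≡ 5/10. 10⁻¹ ≡ 28 (mod 31), so λ ≡ 5·28 ≡ 16.
  x = λ² - 29 - 29 = 256 - 58 ≡ 12; y = λ·(29 - 12) - 5 ≡ 19. → (12, 19)

(12, 19)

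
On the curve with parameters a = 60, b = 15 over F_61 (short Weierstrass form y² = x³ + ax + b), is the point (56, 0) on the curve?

y² = 0² ≡ 0; x³ + 60x + 15 = 178991 ≡ 17 (mod 61). 0 ≠ 17.

no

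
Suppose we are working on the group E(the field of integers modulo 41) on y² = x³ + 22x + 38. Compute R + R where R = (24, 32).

tangent at (24, 32): λ = (3·24² + 22)/(2·32) ≡ 28/23. 23⁻¹ ≡ 25 (mod 41) since 23·25 = 575 ≡ 1, so λ ≡ 28·25 ≡ 3.
  x = λ² - 24 - 24 = 9 - 48 ≡ 2; y = λ·(24 - 2) - 32 ≡ 34. → (2, 34)

(2, 34)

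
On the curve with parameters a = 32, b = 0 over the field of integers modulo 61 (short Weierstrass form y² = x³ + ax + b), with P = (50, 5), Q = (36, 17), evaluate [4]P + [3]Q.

First 4P:
Repeated addition: build up to 4P.
2P: tangent at (50, 5): λ = (3·50² + 32)/(2·5) ≡ 29/10. 10⁻¹ ≡ 55 (mod 61), so λ ≡ 29·55 ≡ 9.
  x = λ² - 50 - 50 = 81 - 100 ≡ 42; y = λ·(50 - 42) - 5 ≡ 6. → (42, 6)
3P: (42, 6) + (50, 5). λ = (5 - 6)/(50 - 42) ≡ 60/8 mod 61. 8⁻¹ ≡ 23 (mod 61), so λ ≡ 38.
  x = λ² - 42 - 50 = 1444 - 92 ≡ 10; y = λ·(42 - 10) - 6 ≡ 51. → (10, 51)
4P: (10, 51) + (50, 5). λ = (5 - 51)/(50 - 10) ≡ 15/40 mod 61. 40⁻¹ ≡ 29 (mod 61), so λ ≡ 8.
  x = λ² - 10 - 50 = 64 - 60 ≡ 4; y = λ·(10 - 4) - 51 ≡ 58. → (4, 58)
4P = (4, 58).
Next 3Q:
Repeated addition: build up to 3Q.
2Q: tangent at (36, 17): λ = (3·36² + 32)/(2·17) ≡ 16/34. 34⁻¹ ≡ 9 (mod 61) since 34·9 = 306 ≡ 1, so λ ≡ 16·9 ≡ 22.
  x = λ² - 36 - 36 = 484 - 72 ≡ 46; y = λ·(36 - 46) - 17 ≡ 7. → (46, 7)
3Q: (46, 7) + (36, 17). λ = (17 - 7)/(36 - 46) ≡ 10/51 mod 61. 51⁻¹ ≡ 6 (mod 61) since 51·6 = 306 ≡ 1, so λ ≡ 60.
  x = λ² - 46 - 36 = 3600 - 82 ≡ 41; y = λ·(46 - 41) - 7 ≡ 49. → (41, 49)
3Q = (41, 49).
Finally 4P + 3Q:
(4, 58) + (41, 49). λ = (49 - 58)/(41 - 4) ≡ 52/37 mod 61. 37⁻¹ ≡ 33 (mod 61) since 37·33 = 1221 ≡ 1, so λ ≡ 8.
  x = λ² - 4 - 41 = 64 - 45 ≡ 19; y = λ·(4 - 19) - 58 ≡ 5. → (19, 5)

(19, 5)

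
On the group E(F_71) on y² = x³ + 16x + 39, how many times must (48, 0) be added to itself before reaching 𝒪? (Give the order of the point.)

2P: (48, 0) + (48, 0): same x and y₁ ≡ -y₂, so the sum is 𝒪.
2P = 𝒪, so the order is 2.

2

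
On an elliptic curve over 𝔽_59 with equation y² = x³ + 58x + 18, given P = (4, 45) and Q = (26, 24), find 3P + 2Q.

First 3P:
Repeated addition: build up to 3P.
2P: tangent at (4, 45): λ = (3·4² + 58)/(2·45) ≡ 47/31. 31⁻¹ ≡ 40 (mod 59), so λ ≡ 47·40 ≡ 51.
  x = λ² - 4 - 4 = 2601 - 8 ≡ 56; y = λ·(4 - 56) - 45 ≡ 17. → (56, 17)
3P: (56, 17) + (4, 45). λ = (45 - 17)/(4 - 56) ≡ 28/7 mod 59. 7⁻¹ ≡ 17 (mod 59), so λ ≡ 4.
  x = λ² - 56 - 4 = 16 - 60 ≡ 15; y = λ·(56 - 15) - 17 ≡ 29. → (15, 29)
3P = (15, 29).
Next 2Q:
Repeated addition: build up to 2Q.
2Q: tangent at (26, 24): λ = (3·26² + 58)/(2·24) ≡ 21/48. 48⁻¹ ≡ 16 (mod 59) since 48·16 = 768 ≡ 1, so λ ≡ 21·16 ≡ 41.
  x = λ² - 26 - 26 = 1681 - 52 ≡ 36; y = λ·(26 - 36) - 24 ≡ 38. → (36, 38)
2Q = (36, 38).
Finally 3P + 2Q:
(15, 29) + (36, 38). λ = (38 - 29)/(36 - 15) ≡ 9/21 mod 59. 21⁻¹ ≡ 45 (mod 59), so λ ≡ 51.
  x = λ² - 15 - 36 = 2601 - 51 ≡ 13; y = λ·(15 - 13) - 29 ≡ 14. → (13, 14)

(13, 14)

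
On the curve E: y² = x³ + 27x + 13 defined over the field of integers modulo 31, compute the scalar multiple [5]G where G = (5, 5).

(13, 22)

Double-and-add on 5 = (101)₂. Start with G = (5, 5) for the leading 1-bit.
double: tangent at (5, 5): λ = (3·5² + 27)/(2·5) ≡ 9/10. 10⁻¹ ≡ 28 (mod 31) since 10·28 = 280 ≡ 1, so λ ≡ 9·28 ≡ 4.
  x = λ² - 5 - 5 = 16 - 10 ≡ 6; y = λ·(5 - 6) - 5 ≡ 22. → (6, 22)
double: tangent at (6, 22): λ = (3·6² + 27)/(2·22) ≡ 11/13. 13⁻¹ ≡ 12 (mod 31) since 13·12 = 156 ≡ 1, so λ ≡ 11·12 ≡ 8.
  x = λ² - 6 - 6 = 64 - 12 ≡ 21; y = λ·(6 - 21) - 22 ≡ 13. → (21, 13)
add G: (21, 13) + (5, 5). λ = (5 - 13)/(5 - 21) ≡ 23/15 mod 31. 15⁻¹ ≡ 29 (mod 31), so λ ≡ 16.
  x = λ² - 21 - 5 = 256 - 26 ≡ 13; y = λ·(21 - 13) - 13 ≡ 22. → (13, 22)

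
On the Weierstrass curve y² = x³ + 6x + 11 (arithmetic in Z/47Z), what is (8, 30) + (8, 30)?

tangent at (8, 30): λ = (3·8² + 6)/(2·30) ≡ 10/13. 13⁻¹ ≡ 29 (mod 47), so λ ≡ 10·29 ≡ 8.
  x = λ² - 8 - 8 = 64 - 16 ≡ 1; y = λ·(8 - 1) - 30 ≡ 26. → (1, 26)

(1, 26)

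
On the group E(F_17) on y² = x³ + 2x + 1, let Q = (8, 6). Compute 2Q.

(5, 0)

tangent at (8, 6): λ = (3·8² + 2)/(2·6) ≡ 7/12. 12⁻¹ ≡ 10 (mod 17), so λ ≡ 7·10 ≡ 2.
  x = λ² - 8 - 8 = 4 - 16 ≡ 5; y = λ·(8 - 5) - 6 ≡ 0. → (5, 0)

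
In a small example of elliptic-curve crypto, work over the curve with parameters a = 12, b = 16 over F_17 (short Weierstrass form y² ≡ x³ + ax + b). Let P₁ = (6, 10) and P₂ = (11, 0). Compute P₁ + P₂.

(4, 3)

(6, 10) + (11, 0). λ = (0 - 10)/(11 - 6) ≡ 7/5 mod 17. 5⁻¹ ≡ 7 (mod 17), so λ ≡ 15.
  x = λ² - 6 - 11 = 225 - 17 ≡ 4; y = λ·(6 - 4) - 10 ≡ 3. → (4, 3)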